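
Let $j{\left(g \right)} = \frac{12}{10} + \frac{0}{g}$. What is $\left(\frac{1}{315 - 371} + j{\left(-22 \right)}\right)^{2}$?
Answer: $\frac{109561}{78400} \approx 1.3975$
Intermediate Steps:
$j{\left(g \right)} = \frac{6}{5}$ ($j{\left(g \right)} = 12 \cdot \frac{1}{10} + 0 = \frac{6}{5} + 0 = \frac{6}{5}$)
$\left(\frac{1}{315 - 371} + j{\left(-22 \right)}\right)^{2} = \left(\frac{1}{315 - 371} + \frac{6}{5}\right)^{2} = \left(\frac{1}{-56} + \frac{6}{5}\right)^{2} = \left(- \frac{1}{56} + \frac{6}{5}\right)^{2} = \left(\frac{331}{280}\right)^{2} = \frac{109561}{78400}$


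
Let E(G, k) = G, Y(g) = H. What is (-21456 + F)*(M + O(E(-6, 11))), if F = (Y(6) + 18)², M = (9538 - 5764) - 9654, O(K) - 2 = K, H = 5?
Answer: 123134468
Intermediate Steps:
Y(g) = 5
O(K) = 2 + K
M = -5880 (M = 3774 - 9654 = -5880)
F = 529 (F = (5 + 18)² = 23² = 529)
(-21456 + F)*(M + O(E(-6, 11))) = (-21456 + 529)*(-5880 + (2 - 6)) = -20927*(-5880 - 4) = -20927*(-5884) = 123134468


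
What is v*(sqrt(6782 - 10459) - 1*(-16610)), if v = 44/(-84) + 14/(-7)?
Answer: -880330/21 - 53*I*sqrt(3677)/21 ≈ -41921.0 - 153.04*I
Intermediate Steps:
v = -53/21 (v = 44*(-1/84) + 14*(-1/7) = -11/21 - 2 = -53/21 ≈ -2.5238)
v*(sqrt(6782 - 10459) - 1*(-16610)) = -53*(sqrt(6782 - 10459) - 1*(-16610))/21 = -53*(sqrt(-3677) + 16610)/21 = -53*(I*sqrt(3677) + 16610)/21 = -53*(16610 + I*sqrt(3677))/21 = -880330/21 - 53*I*sqrt(3677)/21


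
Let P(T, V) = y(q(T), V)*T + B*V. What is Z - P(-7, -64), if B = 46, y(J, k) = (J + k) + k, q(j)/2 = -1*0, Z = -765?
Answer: 1283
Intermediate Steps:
q(j) = 0 (q(j) = 2*(-1*0) = 2*0 = 0)
y(J, k) = J + 2*k
P(T, V) = 46*V + 2*T*V (P(T, V) = (0 + 2*V)*T + 46*V = (2*V)*T + 46*V = 2*T*V + 46*V = 46*V + 2*T*V)
Z - P(-7, -64) = -765 - 2*(-64)*(23 - 7) = -765 - 2*(-64)*16 = -765 - 1*(-2048) = -765 + 2048 = 1283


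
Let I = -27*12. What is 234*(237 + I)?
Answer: -20358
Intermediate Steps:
I = -324
234*(237 + I) = 234*(237 - 324) = 234*(-87) = -20358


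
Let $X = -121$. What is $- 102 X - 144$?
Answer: $12198$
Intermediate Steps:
$- 102 X - 144 = \left(-102\right) \left(-121\right) - 144 = 12342 - 144 = 12198$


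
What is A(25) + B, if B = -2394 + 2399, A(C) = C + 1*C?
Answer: 55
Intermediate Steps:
A(C) = 2*C (A(C) = C + C = 2*C)
B = 5
A(25) + B = 2*25 + 5 = 50 + 5 = 55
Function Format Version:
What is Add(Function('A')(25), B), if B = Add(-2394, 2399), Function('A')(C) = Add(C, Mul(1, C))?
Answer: 55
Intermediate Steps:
Function('A')(C) = Mul(2, C) (Function('A')(C) = Add(C, C) = Mul(2, C))
B = 5
Add(Function('A')(25), B) = Add(Mul(2, 25), 5) = Add(50, 5) = 55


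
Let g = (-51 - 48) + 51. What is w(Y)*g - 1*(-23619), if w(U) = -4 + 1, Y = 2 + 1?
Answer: 23763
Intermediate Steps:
Y = 3
w(U) = -3
g = -48 (g = -99 + 51 = -48)
w(Y)*g - 1*(-23619) = -3*(-48) - 1*(-23619) = 144 + 23619 = 23763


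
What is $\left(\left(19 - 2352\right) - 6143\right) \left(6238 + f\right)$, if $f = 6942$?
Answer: $-111713680$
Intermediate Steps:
$\left(\left(19 - 2352\right) - 6143\right) \left(6238 + f\right) = \left(\left(19 - 2352\right) - 6143\right) \left(6238 + 6942\right) = \left(\left(19 - 2352\right) - 6143\right) 13180 = \left(-2333 - 6143\right) 13180 = \left(-8476\right) 13180 = -111713680$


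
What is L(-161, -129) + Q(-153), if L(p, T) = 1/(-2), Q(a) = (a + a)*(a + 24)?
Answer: 78947/2 ≈ 39474.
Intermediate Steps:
Q(a) = 2*a*(24 + a) (Q(a) = (2*a)*(24 + a) = 2*a*(24 + a))
L(p, T) = -1/2
L(-161, -129) + Q(-153) = -1/2 + 2*(-153)*(24 - 153) = -1/2 + 2*(-153)*(-129) = -1/2 + 39474 = 78947/2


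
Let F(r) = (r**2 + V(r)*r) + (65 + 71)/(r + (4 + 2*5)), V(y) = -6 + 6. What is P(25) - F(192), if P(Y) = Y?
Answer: -3794485/103 ≈ -36840.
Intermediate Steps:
V(y) = 0
F(r) = r**2 + 136/(14 + r) (F(r) = (r**2 + 0*r) + (65 + 71)/(r + (4 + 2*5)) = (r**2 + 0) + 136/(r + (4 + 10)) = r**2 + 136/(r + 14) = r**2 + 136/(14 + r))
P(25) - F(192) = 25 - (136 + 192**3 + 14*192**2)/(14 + 192) = 25 - (136 + 7077888 + 14*36864)/206 = 25 - (136 + 7077888 + 516096)/206 = 25 - 7594120/206 = 25 - 1*3797060/103 = 25 - 3797060/103 = -3794485/103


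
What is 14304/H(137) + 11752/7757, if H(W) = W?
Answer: 112566152/1062709 ≈ 105.92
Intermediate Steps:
14304/H(137) + 11752/7757 = 14304/137 + 11752/7757 = 112566152/1062709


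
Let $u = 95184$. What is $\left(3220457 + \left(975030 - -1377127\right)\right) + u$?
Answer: $5667798$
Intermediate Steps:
$\left(3220457 + \left(975030 - -1377127\right)\right) + u = \left(3220457 + \left(975030 - -1377127\right)\right) + 95184 = \left(3220457 + \left(975030 + 1377127\right)\right) + 95184 = \left(3220457 + 2352157\right) + 95184 = 5572614 + 95184 = 5667798$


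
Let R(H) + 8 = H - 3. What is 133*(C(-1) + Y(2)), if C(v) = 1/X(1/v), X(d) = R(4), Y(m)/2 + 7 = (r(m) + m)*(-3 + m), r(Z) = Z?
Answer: -2945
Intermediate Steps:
Y(m) = -14 + 4*m*(-3 + m) (Y(m) = -14 + 2*((m + m)*(-3 + m)) = -14 + 2*((2*m)*(-3 + m)) = -14 + 2*(2*m*(-3 + m)) = -14 + 4*m*(-3 + m))
R(H) = -11 + H (R(H) = -8 + (H - 3) = -8 + (-3 + H) = -11 + H)
X(d) = -7 (X(d) = -11 + 4 = -7)
C(v) = -⅐ (C(v) = 1/(-7) = -⅐)
133*(C(-1) + Y(2)) = 133*(-⅐ + (-14 - 12*2 + 4*2²)) = 133*(-⅐ + (-14 - 24 + 4*4)) = 133*(-⅐ + (-14 - 24 + 16)) = 133*(-⅐ - 22) = 133*(-155/7) = -2945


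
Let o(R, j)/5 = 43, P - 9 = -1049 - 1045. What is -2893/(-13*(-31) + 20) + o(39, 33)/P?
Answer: -408190/58797 ≈ -6.9424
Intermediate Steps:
P = -2085 (P = 9 + (-1049 - 1045) = 9 - 2094 = -2085)
o(R, j) = 215 (o(R, j) = 5*43 = 215)
-2893/(-13*(-31) + 20) + o(39, 33)/P = -2893/(-13*(-31) + 20) + 215/(-2085) = -2893/(403 + 20) + 215*(-1/2085) = -2893/423 - 43/417 = -408190/58797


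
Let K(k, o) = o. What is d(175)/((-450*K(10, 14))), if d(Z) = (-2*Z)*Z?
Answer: 175/18 ≈ 9.7222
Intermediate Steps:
d(Z) = -2*Z²
d(175)/((-450*K(10, 14))) = (-2*175²)/((-450*14)) = -2*30625/(-6300) = -61250*(-1/6300) = 175/18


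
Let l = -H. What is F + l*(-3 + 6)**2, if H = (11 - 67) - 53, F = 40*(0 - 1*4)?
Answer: 821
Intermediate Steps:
F = -160 (F = 40*(0 - 4) = 40*(-4) = -160)
H = -109 (H = -56 - 53 = -109)
l = 109 (l = -1*(-109) = 109)
F + l*(-3 + 6)**2 = -160 + 109*(-3 + 6)**2 = -160 + 109*3**2 = -160 + 109*9 = -160 + 981 = 821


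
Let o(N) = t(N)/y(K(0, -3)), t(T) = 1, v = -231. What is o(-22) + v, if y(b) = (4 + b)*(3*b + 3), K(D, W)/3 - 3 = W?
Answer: -2771/12 ≈ -230.92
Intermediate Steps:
K(D, W) = 9 + 3*W
y(b) = (3 + 3*b)*(4 + b) (y(b) = (4 + b)*(3 + 3*b) = (3 + 3*b)*(4 + b))
o(N) = 1/12 (o(N) = 1/(12 + 3*(9 + 3*(-3))² + 15*(9 + 3*(-3))) = 1/(12 + 3*(9 - 9)² + 15*(9 - 9)) = 1/(12 + 3*0² + 15*0) = 1/(12 + 3*0 + 0) = 1/(12 + 0 + 0) = 1/12)
o(-22) + v = 1/12 - 231 = -2771/12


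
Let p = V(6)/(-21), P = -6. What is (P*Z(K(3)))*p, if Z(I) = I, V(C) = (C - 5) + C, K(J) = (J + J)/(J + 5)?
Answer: 3/2 ≈ 1.5000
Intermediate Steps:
K(J) = 2*J/(5 + J) (K(J) = (2*J)/(5 + J) = 2*J/(5 + J))
V(C) = -5 + 2*C (V(C) = (-5 + C) + C = -5 + 2*C)
p = -1/3 (p = (-5 + 2*6)/(-21) = (-5 + 12)*(-1/21) = 7*(-1/21) = -1/3 ≈ -0.33333)
(P*Z(K(3)))*p = -12*3/(5 + 3)*(-1/3) = -12*3/8*(-1/3) = -6*3/4*(-1/3) = -9/2*(-1/3) = 3/2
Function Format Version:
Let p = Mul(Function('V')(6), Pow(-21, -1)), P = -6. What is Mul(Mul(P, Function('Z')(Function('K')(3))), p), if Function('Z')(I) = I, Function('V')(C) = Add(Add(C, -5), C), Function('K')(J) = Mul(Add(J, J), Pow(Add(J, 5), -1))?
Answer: Rational(3, 2) ≈ 1.5000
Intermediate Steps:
Function('K')(J) = Mul(2, J, Pow(Add(5, J), -1)) (Function('K')(J) = Mul(Mul(2, J), Pow(Add(5, J), -1)) = Mul(2, J, Pow(Add(5, J), -1)))
Function('V')(C) = Add(-5, Mul(2, C)) (Function('V')(C) = Add(Add(-5, C), C) = Add(-5, Mul(2, C)))
p = Rational(-1, 3) (p = Mul(Add(-5, Mul(2, 6)), Pow(-21, -1)) = Mul(Add(-5, 12), Rational(-1, 21)) = Mul(7, Rational(-1, 21)) = Rational(-1, 3) ≈ -0.33333)
Mul(Mul(P, Function('Z')(Function('K')(3))), p) = Mul(Mul(-6, Mul(2, 3, Pow(Add(5, 3), -1))), Rational(-1, 3)) = Mul(Mul(-6, Mul(2, 3, Pow(8, -1))), Rational(-1, 3)) = Mul(Mul(-6, Mul(2, 3, Rational(1, 8))), Rational(-1, 3)) = Mul(Mul(-6, Rational(3, 4)), Rational(-1, 3)) = Mul(Rational(-9, 2), Rational(-1, 3)) = Rational(3, 2)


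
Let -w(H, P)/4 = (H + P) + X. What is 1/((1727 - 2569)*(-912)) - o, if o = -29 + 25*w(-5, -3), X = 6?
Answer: -131311583/767904 ≈ -171.00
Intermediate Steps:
w(H, P) = -24 - 4*H - 4*P (w(H, P) = -4*((H + P) + 6) = -4*(6 + H + P) = -24 - 4*H - 4*P)
o = 171 (o = -29 + 25*(-24 - 4*(-5) - 4*(-3)) = -29 + 25*(-24 + 20 + 12) = -29 + 25*8 = -29 + 200 = 171)
1/((1727 - 2569)*(-912)) - o = 1/((1727 - 2569)*(-912)) - 1*171 = -1/912/(-842) - 171 = -1/842*(-1/912) - 171 = 1/767904 - 171 = -131311583/767904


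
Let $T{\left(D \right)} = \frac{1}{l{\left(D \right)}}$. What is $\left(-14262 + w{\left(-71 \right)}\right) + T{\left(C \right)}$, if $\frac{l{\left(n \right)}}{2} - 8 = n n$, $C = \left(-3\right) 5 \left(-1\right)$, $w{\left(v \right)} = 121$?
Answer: $- \frac{6589705}{466} \approx -14141.0$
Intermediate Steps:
$C = 15$ ($C = \left(-15\right) \left(-1\right) = 15$)
$l{\left(n \right)} = 16 + 2 n^{2}$ ($l{\left(n \right)} = 16 + 2 n n = 16 + 2 n^{2}$)
$T{\left(D \right)} = \frac{1}{16 + 2 D^{2}}$
$\left(-14262 + w{\left(-71 \right)}\right) + T{\left(C \right)} = \left(-14262 + 121\right) + \frac{1}{2 \left(8 + 15^{2}\right)} = -14141 + \frac{1}{2 \left(8 + 225\right)} = -14141 + \frac{1}{2 \cdot 233} = -14141 + \frac{1}{2} \cdot \frac{1}{233} = -14141 + \frac{1}{466} = - \frac{6589705}{466}$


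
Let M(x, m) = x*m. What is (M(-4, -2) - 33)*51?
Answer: -1275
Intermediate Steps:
M(x, m) = m*x
(M(-4, -2) - 33)*51 = (-2*(-4) - 33)*51 = (8 - 33)*51 = -25*51 = -1275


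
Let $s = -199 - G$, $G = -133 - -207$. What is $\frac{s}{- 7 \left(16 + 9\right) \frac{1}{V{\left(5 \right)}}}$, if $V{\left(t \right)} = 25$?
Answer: $39$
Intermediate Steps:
$G = 74$ ($G = -133 + 207 = 74$)
$s = -273$ ($s = -199 - 74 = -273$)
$\frac{s}{- 7 \left(16 + 9\right) \frac{1}{V{\left(5 \right)}}} = - \frac{273}{- 7 \left(16 + 9\right) \frac{1}{25}} = - \frac{273}{\left(-7\right) 25 \cdot \frac{1}{25}} = - \frac{273}{\left(-175\right) \frac{1}{25}} = - \frac{273}{-7} = \left(-273\right) \left(- \frac{1}{7}\right) = 39$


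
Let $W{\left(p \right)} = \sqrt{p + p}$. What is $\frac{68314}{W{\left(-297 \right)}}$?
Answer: $- \frac{34157 i \sqrt{66}}{99} \approx - 2803.0 i$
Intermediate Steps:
$W{\left(p \right)} = \sqrt{2} \sqrt{p}$ ($W{\left(p \right)} = \sqrt{2 p} = \sqrt{2} \sqrt{p}$)
$\frac{68314}{W{\left(-297 \right)}} = \frac{68314}{\sqrt{2} \sqrt{-297}} = \frac{68314}{\sqrt{2} \cdot 3 i \sqrt{33}} = \frac{68314}{3 i \sqrt{66}} = 68314 \left(- \frac{i \sqrt{66}}{198}\right) = - \frac{34157 i \sqrt{66}}{99}$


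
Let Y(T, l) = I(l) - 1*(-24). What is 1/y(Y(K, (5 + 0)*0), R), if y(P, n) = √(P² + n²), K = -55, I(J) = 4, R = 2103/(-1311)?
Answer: 437*√150211097/150211097 ≈ 0.035656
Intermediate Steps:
R = -701/437 (R = 2103*(-1/1311) = -701/437 ≈ -1.6041)
Y(T, l) = 28 (Y(T, l) = 4 - 1*(-24) = 4 + 24 = 28)
1/y(Y(K, (5 + 0)*0), R) = 1/(√(28² + (-701/437)²)) = 1/(√(784 + 491401/190969)) = 1/(√(150211097/190969)) = 1/(√150211097/437) = 437*√150211097/150211097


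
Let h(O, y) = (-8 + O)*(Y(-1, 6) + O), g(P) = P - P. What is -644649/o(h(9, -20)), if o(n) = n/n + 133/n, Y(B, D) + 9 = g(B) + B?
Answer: 214883/44 ≈ 4883.7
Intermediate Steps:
g(P) = 0
Y(B, D) = -9 + B (Y(B, D) = -9 + (0 + B) = -9 + B)
h(O, y) = (-10 + O)*(-8 + O) (h(O, y) = (-8 + O)*((-9 - 1) + O) = (-8 + O)*(-10 + O) = (-10 + O)*(-8 + O))
o(n) = 1 + 133/n
-644649/o(h(9, -20)) = -644649*(80 + 9² - 18*9)/(133 + (80 + 9² - 18*9)) = -644649*(80 + 81 - 162)/(133 + (80 + 81 - 162)) = -644649*(-1/(133 - 1)) = -644649/((-1*132)) = -644649/(-132) = -644649*(-1/132) = 214883/44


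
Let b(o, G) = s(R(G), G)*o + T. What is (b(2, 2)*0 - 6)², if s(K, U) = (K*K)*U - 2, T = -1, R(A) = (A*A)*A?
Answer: 36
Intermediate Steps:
R(A) = A³ (R(A) = A²*A = A³)
s(K, U) = -2 + U*K² (s(K, U) = K²*U - 2 = U*K² - 2 = -2 + U*K²)
b(o, G) = -1 + o*(-2 + G⁷) (b(o, G) = (-2 + G*(G³)²)*o - 1 = (-2 + G*G⁶)*o - 1 = (-2 + G⁷)*o - 1 = o*(-2 + G⁷) - 1 = -1 + o*(-2 + G⁷))
(b(2, 2)*0 - 6)² = ((-1 + 2*(-2 + 2⁷))*0 - 6)² = ((-1 + 2*(-2 + 128))*0 - 6)² = ((-1 + 2*126)*0 - 6)² = ((-1 + 252)*0 - 6)² = (251*0 - 6)² = (0 - 6)² = (-6)² = 36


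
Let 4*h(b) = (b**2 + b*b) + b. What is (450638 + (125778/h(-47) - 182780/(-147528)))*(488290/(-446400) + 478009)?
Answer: 103372065666630491044381/479764596672 ≈ 2.1546e+11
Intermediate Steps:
h(b) = b**2/2 + b/4 (h(b) = ((b**2 + b*b) + b)/4 = ((b**2 + b**2) + b)/4 = (2*b**2 + b)/4 = (b + 2*b**2)/4 = b**2/2 + b/4)
(450638 + (125778/h(-47) - 182780/(-147528)))*(488290/(-446400) + 478009) = (450638 + (125778/(((1/4)*(-47)*(1 + 2*(-47)))) - 182780/(-147528)))*(488290/(-446400) + 478009) = (450638 + (125778/(((1/4)*(-47)*(1 - 94))) - 182780*(-1/147528)))*(488290*(-1/446400) + 478009) = (450638 + (125778/(((1/4)*(-47)*(-93))) + 45695/36882))*(-48829/44640 + 478009) = (450638 + (125778/(4371/4) + 45695/36882))*(21338272931/44640) = (450638 + (125778*(4/4371) + 45695/36882))*(21338272931/44640) = (450638 + (167704/1457 + 45695/36882))*(21338272931/44640) = (450638 + 6251836543/53737074)*(21338272931/44640) = (24222219389755/53737074)*(21338272931/44640) = 103372065666630491044381/479764596672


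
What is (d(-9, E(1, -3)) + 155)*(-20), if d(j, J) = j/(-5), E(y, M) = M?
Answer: -3136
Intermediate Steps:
d(j, J) = -j/5 (d(j, J) = j*(-⅕) = -j/5)
(d(-9, E(1, -3)) + 155)*(-20) = (-⅕*(-9) + 155)*(-20) = (9/5 + 155)*(-20) = (784/5)*(-20) = -3136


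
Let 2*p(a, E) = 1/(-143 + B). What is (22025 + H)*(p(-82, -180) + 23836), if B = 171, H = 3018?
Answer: 33427822131/56 ≈ 5.9693e+8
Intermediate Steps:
p(a, E) = 1/56 (p(a, E) = 1/(2*(-143 + 171)) = (½)/28 = (½)*(1/28) = 1/56)
(22025 + H)*(p(-82, -180) + 23836) = (22025 + 3018)*(1/56 + 23836) = 25043*(1334817/56) = 33427822131/56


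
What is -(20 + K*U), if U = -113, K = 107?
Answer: 12071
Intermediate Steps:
-(20 + K*U) = -(20 + 107*(-113)) = -(20 - 12091) = -1*(-12071) = 12071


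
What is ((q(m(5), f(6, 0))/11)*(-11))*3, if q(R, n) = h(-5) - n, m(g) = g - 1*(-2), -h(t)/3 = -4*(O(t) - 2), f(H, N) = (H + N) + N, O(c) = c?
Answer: 270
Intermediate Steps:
f(H, N) = H + 2*N
h(t) = -24 + 12*t (h(t) = -(-12)*(t - 2) = -(-12)*(-2 + t) = -3*(8 - 4*t) = -24 + 12*t)
m(g) = 2 + g (m(g) = g + 2 = 2 + g)
q(R, n) = -84 - n (q(R, n) = (-24 + 12*(-5)) - n = (-24 - 60) - n = -84 - n)
((q(m(5), f(6, 0))/11)*(-11))*3 = (((-84 - (6 + 2*0))/11)*(-11))*3 = (((-84 - (6 + 0))*(1/11))*(-11))*3 = (((-84 - 1*6)*(1/11))*(-11))*3 = (((-84 - 6)*(1/11))*(-11))*3 = (-90*1/11*(-11))*3 = -90/11*(-11)*3 = 90*3 = 270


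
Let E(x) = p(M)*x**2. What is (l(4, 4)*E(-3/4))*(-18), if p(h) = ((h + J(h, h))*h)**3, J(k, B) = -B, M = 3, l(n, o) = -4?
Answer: 0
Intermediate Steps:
p(h) = 0 (p(h) = ((h - h)*h)**3 = (0*h)**3 = 0**3 = 0)
E(x) = 0 (E(x) = 0*x**2 = 0)
(l(4, 4)*E(-3/4))*(-18) = -4*0*(-18) = 0*(-18) = 0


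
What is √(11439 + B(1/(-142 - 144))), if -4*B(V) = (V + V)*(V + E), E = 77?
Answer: √3742701818/572 ≈ 106.95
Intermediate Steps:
B(V) = -V*(77 + V)/2 (B(V) = -(V + V)*(V + 77)/4 = -2*V*(77 + V)/4 = -V*(77 + V)/2)
√(11439 + B(1/(-142 - 144))) = √(11439 - (77 + 1/(-142 - 144))/(2*(-142 - 144))) = √(11439 - ½*(77 + 1/(-286))/(-286)) = √(11439 - ½*(-1/286)*(77 - 1/286)) = √(11439 - ½*(-1/286)*22021/286) = √(11439 + 22021/163592) = √(1871350909/163592) = √3742701818/572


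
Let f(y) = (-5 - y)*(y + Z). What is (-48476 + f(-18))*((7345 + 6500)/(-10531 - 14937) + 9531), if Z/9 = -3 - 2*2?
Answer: -12021761246727/25468 ≈ -4.7203e+8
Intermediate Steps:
Z = -63 (Z = 9*(-3 - 2*2) = 9*(-3 - 4) = 9*(-7) = -63)
f(y) = (-63 + y)*(-5 - y) (f(y) = (-5 - y)*(y - 63) = (-5 - y)*(-63 + y) = (-63 + y)*(-5 - y))
(-48476 + f(-18))*((7345 + 6500)/(-10531 - 14937) + 9531) = (-48476 + (315 - 1*(-18)**2 + 58*(-18)))*((7345 + 6500)/(-10531 - 14937) + 9531) = (-48476 + (315 - 1*324 - 1044))*(13845/(-25468) + 9531) = (-48476 + (315 - 324 - 1044))*(13845*(-1/25468) + 9531) = (-48476 - 1053)*(-13845/25468 + 9531) = -49529*242721663/25468 = -12021761246727/25468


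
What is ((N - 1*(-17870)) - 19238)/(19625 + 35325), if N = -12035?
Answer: -13403/54950 ≈ -0.24391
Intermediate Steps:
((N - 1*(-17870)) - 19238)/(19625 + 35325) = ((-12035 - 1*(-17870)) - 19238)/(19625 + 35325) = ((-12035 + 17870) - 19238)/54950 = (5835 - 19238)*(1/54950) = -13403*1/54950 = -13403/54950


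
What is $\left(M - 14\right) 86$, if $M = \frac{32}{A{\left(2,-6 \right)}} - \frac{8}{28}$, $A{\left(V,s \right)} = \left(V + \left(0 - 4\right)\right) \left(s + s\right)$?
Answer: $- \frac{23392}{21} \approx -1113.9$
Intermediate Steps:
$A{\left(V,s \right)} = 2 s \left(-4 + V\right)$ ($A{\left(V,s \right)} = \left(V + \left(0 - 4\right)\right) 2 s = \left(V - 4\right) 2 s = \left(-4 + V\right) 2 s = 2 s \left(-4 + V\right)$)
$M = \frac{22}{21}$ ($M = \frac{32}{2 \left(-6\right) \left(-4 + 2\right)} - \frac{8}{28} = \frac{32}{2 \left(-6\right) \left(-2\right)} - \frac{2}{7} = \frac{32}{24} - \frac{2}{7} = 32 \cdot \frac{1}{24} - \frac{2}{7} = \frac{4}{3} - \frac{2}{7} = \frac{22}{21} \approx 1.0476$)
$\left(M - 14\right) 86 = \left(\frac{22}{21} - 14\right) 86 = \left(- \frac{272}{21}\right) 86 = - \frac{23392}{21}$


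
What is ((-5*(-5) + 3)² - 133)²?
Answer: 423801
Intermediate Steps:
((-5*(-5) + 3)² - 133)² = ((25 + 3)² - 133)² = (28² - 133)² = (784 - 133)² = 651² = 423801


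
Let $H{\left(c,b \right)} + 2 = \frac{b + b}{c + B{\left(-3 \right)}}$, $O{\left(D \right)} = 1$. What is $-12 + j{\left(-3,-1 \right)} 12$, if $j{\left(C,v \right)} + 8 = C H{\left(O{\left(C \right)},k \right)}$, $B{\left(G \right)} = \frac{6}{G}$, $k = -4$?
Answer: $-324$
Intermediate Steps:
$H{\left(c,b \right)} = -2 + \frac{2 b}{-2 + c}$ ($H{\left(c,b \right)} = -2 + \frac{b + b}{c + \frac{6}{-3}} = -2 + \frac{2 b}{c + 6 \left(- \frac{1}{3}\right)} = -2 + \frac{2 b}{c - 2} = -2 + \frac{2 b}{-2 + c}$)
$j{\left(C,v \right)} = -8 + 6 C$ ($j{\left(C,v \right)} = -8 + C \frac{2 \left(2 - 4 - 1\right)}{-2 + 1} = -8 + C \frac{2 \left(2 - 4 - 1\right)}{-1} = -8 + C 2 \left(-1\right) \left(-3\right) = -8 + C 6 = -8 + 6 C$)
$-12 + j{\left(-3,-1 \right)} 12 = -12 + \left(-8 + 6 \left(-3\right)\right) 12 = -12 + \left(-8 - 18\right) 12 = -12 - 312 = -324$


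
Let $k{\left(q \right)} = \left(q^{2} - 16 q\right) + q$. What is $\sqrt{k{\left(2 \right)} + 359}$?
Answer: $3 \sqrt{37} \approx 18.248$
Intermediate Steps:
$k{\left(q \right)} = q^{2} - 15 q$
$\sqrt{k{\left(2 \right)} + 359} = \sqrt{2 \left(-15 + 2\right) + 359} = \sqrt{2 \left(-13\right) + 359} = \sqrt{-26 + 359} = \sqrt{333} = 3 \sqrt{37}$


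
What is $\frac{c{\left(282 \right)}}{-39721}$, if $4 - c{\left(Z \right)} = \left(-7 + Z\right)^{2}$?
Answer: $\frac{75621}{39721} \approx 1.9038$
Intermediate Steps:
$c{\left(Z \right)} = 4 - \left(-7 + Z\right)^{2}$
$\frac{c{\left(282 \right)}}{-39721} = \frac{4 - \left(-7 + 282\right)^{2}}{-39721} = \left(4 - 275^{2}\right) \left(- \frac{1}{39721}\right) = \left(4 - 75625\right) \left(- \frac{1}{39721}\right) = \left(-75621\right) \left(- \frac{1}{39721}\right) = \frac{75621}{39721}$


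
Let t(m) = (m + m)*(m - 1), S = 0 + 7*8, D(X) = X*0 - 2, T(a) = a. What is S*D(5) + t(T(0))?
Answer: -112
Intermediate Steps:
D(X) = -2 (D(X) = 0 - 2 = -2)
S = 56 (S = 0 + 56 = 56)
t(m) = 2*m*(-1 + m) (t(m) = (2*m)*(-1 + m) = 2*m*(-1 + m))
S*D(5) + t(T(0)) = 56*(-2) + 2*0*(-1 + 0) = -112 + 2*0*(-1) = -112 + 0 = -112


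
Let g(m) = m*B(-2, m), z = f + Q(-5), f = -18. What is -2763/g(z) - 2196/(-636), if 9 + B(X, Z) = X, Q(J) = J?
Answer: -100140/13409 ≈ -7.4681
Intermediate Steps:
z = -23 (z = -18 - 5 = -23)
B(X, Z) = -9 + X
g(m) = -11*m (g(m) = m*(-9 - 2) = m*(-11) = -11*m)
-2763/g(z) - 2196/(-636) = -2763/((-11*(-23))) - 2196/(-636) = -2763/253 - 2196*(-1/636) = -2763*1/253 + 183/53 = -2763/253 + 183/53 = -100140/13409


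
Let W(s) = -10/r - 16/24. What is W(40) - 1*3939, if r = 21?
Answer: -27581/7 ≈ -3940.1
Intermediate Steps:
W(s) = -8/7 (W(s) = -10/21 - 16/24 = -10*1/21 - 16*1/24 = -10/21 - ⅔ = -8/7)
W(40) - 1*3939 = -8/7 - 1*3939 = -8/7 - 3939 = -27581/7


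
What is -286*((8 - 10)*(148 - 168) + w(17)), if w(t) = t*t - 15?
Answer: -89804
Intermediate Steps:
w(t) = -15 + t² (w(t) = t² - 15 = -15 + t²)
-286*((8 - 10)*(148 - 168) + w(17)) = -286*((8 - 10)*(148 - 168) + (-15 + 17²)) = -286*(-2*(-20) + (-15 + 289)) = -286*(40 + 274) = -286*314 = -89804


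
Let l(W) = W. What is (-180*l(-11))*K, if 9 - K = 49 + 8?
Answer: -95040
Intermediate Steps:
K = -48 (K = 9 - (49 + 8) = 9 - 1*57 = 9 - 57 = -48)
(-180*l(-11))*K = -180*(-11)*(-48) = 1980*(-48) = -95040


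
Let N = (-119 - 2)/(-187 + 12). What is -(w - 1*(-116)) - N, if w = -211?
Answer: 16504/175 ≈ 94.309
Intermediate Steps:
N = 121/175 (N = -121/(-175) = -121*(-1/175) = 121/175 ≈ 0.69143)
-(w - 1*(-116)) - N = -(-211 - 1*(-116)) - 1*121/175 = -(-211 + 116) - 121/175 = -1*(-95) - 121/175 = 95 - 121/175 = 16504/175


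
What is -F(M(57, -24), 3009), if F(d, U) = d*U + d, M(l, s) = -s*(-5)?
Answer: 361200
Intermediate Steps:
M(l, s) = 5*s
F(d, U) = d + U*d (F(d, U) = U*d + d = d + U*d)
-F(M(57, -24), 3009) = -5*(-24)*(1 + 3009) = -(-120)*3010 = -1*(-361200) = 361200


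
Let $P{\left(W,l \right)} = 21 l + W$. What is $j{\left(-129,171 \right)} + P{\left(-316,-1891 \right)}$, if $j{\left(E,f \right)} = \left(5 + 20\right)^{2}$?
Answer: $-39402$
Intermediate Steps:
$P{\left(W,l \right)} = W + 21 l$
$j{\left(E,f \right)} = 625$ ($j{\left(E,f \right)} = 25^{2} = 625$)
$j{\left(-129,171 \right)} + P{\left(-316,-1891 \right)} = 625 + \left(-316 + 21 \left(-1891\right)\right) = 625 - 40027 = -39402$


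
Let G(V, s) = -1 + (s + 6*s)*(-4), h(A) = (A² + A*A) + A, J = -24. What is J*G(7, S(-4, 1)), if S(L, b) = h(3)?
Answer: 14136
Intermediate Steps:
h(A) = A + 2*A² (h(A) = (A² + A²) + A = 2*A² + A = A + 2*A²)
S(L, b) = 21 (S(L, b) = 3*(1 + 2*3) = 3*(1 + 6) = 3*7 = 21)
G(V, s) = -1 - 28*s (G(V, s) = -1 + (7*s)*(-4) = -1 - 28*s)
J*G(7, S(-4, 1)) = -24*(-1 - 28*21) = -24*(-1 - 588) = -24*(-589) = 14136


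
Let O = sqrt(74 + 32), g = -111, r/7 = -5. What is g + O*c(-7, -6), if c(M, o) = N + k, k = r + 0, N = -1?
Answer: -111 - 36*sqrt(106) ≈ -481.64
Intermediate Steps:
r = -35 (r = 7*(-5) = -35)
k = -35 (k = -35 + 0 = -35)
O = sqrt(106) ≈ 10.296
c(M, o) = -36 (c(M, o) = -1 - 35 = -36)
g + O*c(-7, -6) = -111 + sqrt(106)*(-36) = -111 - 36*sqrt(106)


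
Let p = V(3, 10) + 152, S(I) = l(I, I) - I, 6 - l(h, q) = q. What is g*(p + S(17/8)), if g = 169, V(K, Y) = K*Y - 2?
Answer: 122863/4 ≈ 30716.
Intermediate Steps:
l(h, q) = 6 - q
V(K, Y) = -2 + K*Y
S(I) = 6 - 2*I (S(I) = (6 - I) - I = 6 - 2*I)
p = 180 (p = (-2 + 3*10) + 152 = (-2 + 30) + 152 = 28 + 152 = 180)
g*(p + S(17/8)) = 169*(180 + (6 - 34/8)) = 169*(180 + (6 - 2*17/8)) = 169*(180 + (6 - 17/4)) = 169*(180 + 7/4) = 169*(727/4) = 122863/4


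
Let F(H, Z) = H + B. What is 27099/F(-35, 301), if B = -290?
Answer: -27099/325 ≈ -83.382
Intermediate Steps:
F(H, Z) = -290 + H (F(H, Z) = H - 290 = -290 + H)
27099/F(-35, 301) = 27099/(-290 - 35) = 27099/(-325) = 27099*(-1/325) = -27099/325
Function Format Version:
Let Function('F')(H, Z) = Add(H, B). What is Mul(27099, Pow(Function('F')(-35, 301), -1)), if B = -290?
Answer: Rational(-27099, 325) ≈ -83.382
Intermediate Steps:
Function('F')(H, Z) = Add(-290, H) (Function('F')(H, Z) = Add(H, -290) = Add(-290, H))
Mul(27099, Pow(Function('F')(-35, 301), -1)) = Mul(27099, Pow(Add(-290, -35), -1)) = Mul(27099, Pow(-325, -1)) = Mul(27099, Rational(-1, 325)) = Rational(-27099, 325)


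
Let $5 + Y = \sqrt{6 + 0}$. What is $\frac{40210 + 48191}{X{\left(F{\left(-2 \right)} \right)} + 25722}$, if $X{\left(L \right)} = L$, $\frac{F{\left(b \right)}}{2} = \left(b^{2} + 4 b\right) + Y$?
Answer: $\frac{94677471}{27528983} - \frac{29467 \sqrt{6}}{110115932} \approx 3.4385$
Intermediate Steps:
$Y = -5 + \sqrt{6}$ ($Y = -5 + \sqrt{6 + 0} = -5 + \sqrt{6} \approx -2.5505$)
$F{\left(b \right)} = -10 + 2 \sqrt{6} + 2 b^{2} + 8 b$ ($F{\left(b \right)} = 2 \left(\left(b^{2} + 4 b\right) - \left(5 - \sqrt{6}\right)\right) = 2 \left(-5 + \sqrt{6} + b^{2} + 4 b\right) = -10 + 2 \sqrt{6} + 2 b^{2} + 8 b$)
$\frac{40210 + 48191}{X{\left(F{\left(-2 \right)} \right)} + 25722} = \frac{40210 + 48191}{\left(-10 + 2 \sqrt{6} + 2 \left(-2\right)^{2} + 8 \left(-2\right)\right) + 25722} = \frac{88401}{\left(-10 + 2 \sqrt{6} + 2 \cdot 4 - 16\right) + 25722} = \frac{88401}{\left(-10 + 2 \sqrt{6} + 8 - 16\right) + 25722} = \frac{88401}{\left(-18 + 2 \sqrt{6}\right) + 25722} = \frac{88401}{25704 + 2 \sqrt{6}}$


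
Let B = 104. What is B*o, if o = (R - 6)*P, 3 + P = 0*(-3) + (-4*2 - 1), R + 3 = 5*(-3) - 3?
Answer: 33696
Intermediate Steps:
R = -21 (R = -3 + (5*(-3) - 3) = -3 + (-15 - 3) = -3 - 18 = -21)
P = -12 (P = -3 + (0*(-3) + (-4*2 - 1)) = -3 + (0 + (-8 - 1)) = -3 + (0 - 9) = -3 - 9 = -12)
o = 324 (o = (-21 - 6)*(-12) = -27*(-12) = 324)
B*o = 104*324 = 33696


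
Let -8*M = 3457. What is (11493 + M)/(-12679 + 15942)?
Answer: 88487/26104 ≈ 3.3898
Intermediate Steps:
M = -3457/8 (M = -⅛*3457 = -3457/8 ≈ -432.13)
(11493 + M)/(-12679 + 15942) = (11493 - 3457/8)/(-12679 + 15942) = (88487/8)/3263 = (88487/8)*(1/3263) = 88487/26104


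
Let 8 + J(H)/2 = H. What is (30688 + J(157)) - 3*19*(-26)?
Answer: 32468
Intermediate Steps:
J(H) = -16 + 2*H
(30688 + J(157)) - 3*19*(-26) = (30688 + (-16 + 2*157)) - 3*19*(-26) = (30688 + (-16 + 314)) - 57*(-26) = (30688 + 298) + 1482 = 30986 + 1482 = 32468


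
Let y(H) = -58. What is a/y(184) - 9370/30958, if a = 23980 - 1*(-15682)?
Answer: -307099914/448891 ≈ -684.13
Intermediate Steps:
a = 39662 (a = 23980 + 15682 = 39662)
a/y(184) - 9370/30958 = 39662/(-58) - 9370/30958 = 39662*(-1/58) - 9370*1/30958 = -19831/29 - 4685/15479 = -307099914/448891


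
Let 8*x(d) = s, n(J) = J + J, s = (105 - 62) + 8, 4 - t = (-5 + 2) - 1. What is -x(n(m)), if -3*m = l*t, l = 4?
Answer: -51/8 ≈ -6.3750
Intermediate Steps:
t = 8 (t = 4 - ((-5 + 2) - 1) = 4 - (-3 - 1) = 4 - 1*(-4) = 4 + 4 = 8)
m = -32/3 (m = -4*8/3 = -⅓*32 = -32/3 ≈ -10.667)
s = 51 (s = 43 + 8 = 51)
n(J) = 2*J
x(d) = 51/8 (x(d) = (⅛)*51 = 51/8)
-x(n(m)) = -1*51/8 = -51/8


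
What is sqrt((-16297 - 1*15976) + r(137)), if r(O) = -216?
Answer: I*sqrt(32489) ≈ 180.25*I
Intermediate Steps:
sqrt((-16297 - 1*15976) + r(137)) = sqrt((-16297 - 1*15976) - 216) = sqrt((-16297 - 15976) - 216) = sqrt(-32273 - 216) = sqrt(-32489) = I*sqrt(32489)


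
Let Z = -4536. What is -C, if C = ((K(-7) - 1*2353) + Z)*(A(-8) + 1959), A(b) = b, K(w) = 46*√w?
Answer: 13440439 - 89746*I*√7 ≈ 1.344e+7 - 2.3745e+5*I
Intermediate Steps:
C = -13440439 + 89746*I*√7 (C = ((46*√(-7) - 1*2353) - 4536)*(-8 + 1959) = ((46*(I*√7) - 2353) - 4536)*1951 = ((46*I*√7 - 2353) - 4536)*1951 = ((-2353 + 46*I*√7) - 4536)*1951 = (-6889 + 46*I*√7)*1951 = -13440439 + 89746*I*√7 ≈ -1.344e+7 + 2.3745e+5*I)
-C = -(-13440439 + 89746*I*√7) = 13440439 - 89746*I*√7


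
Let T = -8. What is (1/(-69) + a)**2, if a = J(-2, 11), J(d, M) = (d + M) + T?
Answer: 4624/4761 ≈ 0.97122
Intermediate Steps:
J(d, M) = -8 + M + d (J(d, M) = (d + M) - 8 = (M + d) - 8 = -8 + M + d)
a = 1 (a = -8 + 11 - 2 = 1)
(1/(-69) + a)**2 = (1/(-69) + 1)**2 = (-1/69 + 1)**2 = (68/69)**2 = 4624/4761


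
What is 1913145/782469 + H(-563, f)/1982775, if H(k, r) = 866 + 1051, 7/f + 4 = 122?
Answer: 421648452272/172384441275 ≈ 2.4460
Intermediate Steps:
f = 7/118 (f = 7/(-4 + 122) = 7/118 ≈ 0.059322)
H(k, r) = 1917
1913145/782469 + H(-563, f)/1982775 = 1913145/782469 + 1917/1982775 = 1913145*(1/782469) + 1917*(1/1982775) = 637715/260823 + 639/660925 = 421648452272/172384441275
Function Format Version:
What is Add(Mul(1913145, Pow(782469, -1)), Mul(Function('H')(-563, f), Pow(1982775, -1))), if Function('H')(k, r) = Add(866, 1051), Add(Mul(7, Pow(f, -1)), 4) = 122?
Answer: Rational(421648452272, 172384441275) ≈ 2.4460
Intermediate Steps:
f = Rational(7, 118) (f = Mul(7, Pow(Add(-4, 122), -1)) = Mul(7, Pow(118, -1)) = Mul(7, Rational(1, 118)) = Rational(7, 118) ≈ 0.059322)
Function('H')(k, r) = 1917
Add(Mul(1913145, Pow(782469, -1)), Mul(Function('H')(-563, f), Pow(1982775, -1))) = Add(Mul(1913145, Pow(782469, -1)), Mul(1917, Pow(1982775, -1))) = Add(Mul(1913145, Rational(1, 782469)), Mul(1917, Rational(1, 1982775))) = Add(Rational(637715, 260823), Rational(639, 660925)) = Rational(421648452272, 172384441275)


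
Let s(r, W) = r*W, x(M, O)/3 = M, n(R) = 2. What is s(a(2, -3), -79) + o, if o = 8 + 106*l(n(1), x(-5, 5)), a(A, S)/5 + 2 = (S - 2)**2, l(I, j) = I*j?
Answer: -12257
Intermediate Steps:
x(M, O) = 3*M
a(A, S) = -10 + 5*(-2 + S)**2 (a(A, S) = -10 + 5*(S - 2)**2 = -10 + 5*(-2 + S)**2)
s(r, W) = W*r
o = -3172 (o = 8 + 106*(2*(3*(-5))) = 8 + 106*(2*(-15)) = 8 + 106*(-30) = 8 - 3180 = -3172)
s(a(2, -3), -79) + o = -79*(-10 + 5*(-2 - 3)**2) - 3172 = -79*(-10 + 5*(-5)**2) - 3172 = -79*(-10 + 5*25) - 3172 = -79*(-10 + 125) - 3172 = -79*115 - 3172 = -9085 - 3172 = -12257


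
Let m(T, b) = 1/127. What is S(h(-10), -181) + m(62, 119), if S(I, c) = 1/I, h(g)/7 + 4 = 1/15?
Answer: -1492/52451 ≈ -0.028446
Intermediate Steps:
h(g) = -413/15 (h(g) = -28 + 7/15 = -413/15)
m(T, b) = 1/127
S(h(-10), -181) + m(62, 119) = 1/(-413/15) + 1/127 = -15/413 + 1/127 = -1492/52451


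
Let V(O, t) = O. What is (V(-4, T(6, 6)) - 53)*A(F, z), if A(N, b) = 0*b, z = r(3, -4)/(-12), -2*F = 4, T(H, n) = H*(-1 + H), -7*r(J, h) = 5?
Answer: 0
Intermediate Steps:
r(J, h) = -5/7 (r(J, h) = -1/7*5 = -5/7)
F = -2 (F = -1/2*4 = -2)
z = 5/84 (z = -5/7/(-12) = -5/7*(-1/12) = 5/84 ≈ 0.059524)
A(N, b) = 0
(V(-4, T(6, 6)) - 53)*A(F, z) = (-4 - 53)*0 = -57*0 = 0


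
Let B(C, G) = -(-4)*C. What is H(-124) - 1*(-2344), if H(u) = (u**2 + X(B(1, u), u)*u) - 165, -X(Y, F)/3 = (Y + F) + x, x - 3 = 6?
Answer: -23737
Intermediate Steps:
x = 9 (x = 3 + 6 = 9)
B(C, G) = 4*C
X(Y, F) = -27 - 3*F - 3*Y (X(Y, F) = -3*((Y + F) + 9) = -3*((F + Y) + 9) = -3*(9 + F + Y) = -27 - 3*F - 3*Y)
H(u) = -165 + u**2 + u*(-39 - 3*u) (H(u) = (u**2 + (-27 - 3*u - 12)*u) - 165 = (u**2 + (-39 - 3*u)*u) - 165 = (u**2 + u*(-39 - 3*u)) - 165 = -165 + u**2 + u*(-39 - 3*u))
H(-124) - 1*(-2344) = (-165 + (-124)**2 - 3*(-124)*(13 - 124)) - 1*(-2344) = (-165 + 15376 - 3*(-124)*(-111)) + 2344 = (-165 + 15376 - 41292) + 2344 = -26081 + 2344 = -23737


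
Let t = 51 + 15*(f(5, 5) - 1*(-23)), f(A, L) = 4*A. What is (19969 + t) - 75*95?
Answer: 13540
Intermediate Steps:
t = 696 (t = 51 + 15*(4*5 - 1*(-23)) = 51 + 15*(20 + 23) = 51 + 15*43 = 51 + 645 = 696)
(19969 + t) - 75*95 = (19969 + 696) - 75*95 = 20665 - 7125 = 13540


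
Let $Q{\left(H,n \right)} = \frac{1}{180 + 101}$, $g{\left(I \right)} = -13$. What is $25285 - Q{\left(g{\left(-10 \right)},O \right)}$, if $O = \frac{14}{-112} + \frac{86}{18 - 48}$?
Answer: $\frac{7105084}{281} \approx 25285.0$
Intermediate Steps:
$O = - \frac{359}{120}$ ($O = 14 \left(- \frac{1}{112}\right) + \frac{86}{-30} = - \frac{1}{8} + 86 \left(- \frac{1}{30}\right) = - \frac{1}{8} - \frac{43}{15} = - \frac{359}{120} \approx -2.9917$)
$Q{\left(H,n \right)} = \frac{1}{281}$
$25285 - Q{\left(g{\left(-10 \right)},O \right)} = 25285 - \frac{1}{281} = \frac{7105084}{281}$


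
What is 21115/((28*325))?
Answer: 4223/1820 ≈ 2.3203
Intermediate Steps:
21115/((28*325)) = 21115/9100 = 21115*(1/9100) = 4223/1820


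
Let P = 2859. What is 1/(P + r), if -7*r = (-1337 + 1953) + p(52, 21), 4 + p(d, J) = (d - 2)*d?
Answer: 7/16801 ≈ 0.00041664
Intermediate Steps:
p(d, J) = -4 + d*(-2 + d) (p(d, J) = -4 + (d - 2)*d = -4 + (-2 + d)*d = -4 + d*(-2 + d))
r = -3212/7 (r = -((-1337 + 1953) + (-4 + 52**2 - 2*52))/7 = -(616 + (-4 + 2704 - 104))/7 = -(616 + 2596)/7 = -1/7*3212 = -3212/7 ≈ -458.86)
1/(P + r) = 1/(2859 - 3212/7) = 1/(16801/7) = 7/16801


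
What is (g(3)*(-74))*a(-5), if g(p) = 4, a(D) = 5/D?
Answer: 296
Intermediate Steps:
(g(3)*(-74))*a(-5) = (4*(-74))*(5/(-5)) = -1480*(-1)/5 = -296*(-1) = 296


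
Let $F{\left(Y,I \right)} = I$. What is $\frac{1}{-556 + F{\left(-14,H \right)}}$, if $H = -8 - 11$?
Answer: $- \frac{1}{575} \approx -0.0017391$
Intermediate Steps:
$H = -19$
$\frac{1}{-556 + F{\left(-14,H \right)}} = \frac{1}{-556 - 19} = \frac{1}{-575} = - \frac{1}{575}$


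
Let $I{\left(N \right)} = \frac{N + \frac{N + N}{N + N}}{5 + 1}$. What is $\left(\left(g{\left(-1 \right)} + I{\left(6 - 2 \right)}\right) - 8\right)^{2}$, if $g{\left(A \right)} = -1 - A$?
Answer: $\frac{1849}{36} \approx 51.361$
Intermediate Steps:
$I{\left(N \right)} = \frac{1}{6} + \frac{N}{6}$ ($I{\left(N \right)} = \frac{N + \frac{2 N}{2 N}}{6} = \left(N + 2 N \frac{1}{2 N}\right) \frac{1}{6} = \left(N + 1\right) \frac{1}{6} = \left(1 + N\right) \frac{1}{6} = \frac{1}{6} + \frac{N}{6}$)
$\left(\left(g{\left(-1 \right)} + I{\left(6 - 2 \right)}\right) - 8\right)^{2} = \left(\left(\left(-1 - -1\right) + \left(\frac{1}{6} + \frac{6 - 2}{6}\right)\right) - 8\right)^{2} = \left(\left(\left(-1 + 1\right) + \left(\frac{1}{6} + \frac{1}{6} \cdot 4\right)\right) - 8\right)^{2} = \left(\left(0 + \left(\frac{1}{6} + \frac{2}{3}\right)\right) - 8\right)^{2} = \left(\left(0 + \frac{5}{6}\right) - 8\right)^{2} = \left(\frac{5}{6} - 8\right)^{2} = \left(- \frac{43}{6}\right)^{2} = \frac{1849}{36}$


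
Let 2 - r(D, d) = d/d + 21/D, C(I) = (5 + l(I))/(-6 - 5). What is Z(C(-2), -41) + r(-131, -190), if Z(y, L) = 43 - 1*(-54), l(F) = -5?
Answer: 12859/131 ≈ 98.160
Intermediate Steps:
C(I) = 0 (C(I) = (5 - 5)/(-6 - 5) = 0/(-11) = 0*(-1/11) = 0)
r(D, d) = 1 - 21/D (r(D, d) = 2 - (d/d + 21/D) = 2 - (1 + 21/D) = 2 + (-1 - 21/D) = 1 - 21/D)
Z(y, L) = 97 (Z(y, L) = 43 + 54 = 97)
Z(C(-2), -41) + r(-131, -190) = 97 + (-21 - 131)/(-131) = 97 - 1/131*(-152) = 97 + 152/131 = 12859/131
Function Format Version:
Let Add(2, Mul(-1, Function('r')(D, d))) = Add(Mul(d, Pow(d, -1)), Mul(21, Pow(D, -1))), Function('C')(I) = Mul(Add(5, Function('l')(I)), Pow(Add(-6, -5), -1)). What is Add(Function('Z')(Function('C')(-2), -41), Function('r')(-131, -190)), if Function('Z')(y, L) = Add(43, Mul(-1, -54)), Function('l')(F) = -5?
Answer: Rational(12859, 131) ≈ 98.160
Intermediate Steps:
Function('C')(I) = 0 (Function('C')(I) = Mul(Add(5, -5), Pow(Add(-6, -5), -1)) = Mul(0, Pow(-11, -1)) = Mul(0, Rational(-1, 11)) = 0)
Function('r')(D, d) = Add(1, Mul(-21, Pow(D, -1))) (Function('r')(D, d) = Add(2, Mul(-1, Add(Mul(d, Pow(d, -1)), Mul(21, Pow(D, -1))))) = Add(2, Mul(-1, Add(1, Mul(21, Pow(D, -1))))) = Add(2, Add(-1, Mul(-21, Pow(D, -1)))) = Add(1, Mul(-21, Pow(D, -1))))
Function('Z')(y, L) = 97 (Function('Z')(y, L) = Add(43, 54) = 97)
Add(Function('Z')(Function('C')(-2), -41), Function('r')(-131, -190)) = Add(97, Mul(Pow(-131, -1), Add(-21, -131))) = Add(97, Mul(Rational(-1, 131), -152)) = Add(97, Rational(152, 131)) = Rational(12859, 131)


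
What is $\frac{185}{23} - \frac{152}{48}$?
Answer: $\frac{673}{138} \approx 4.8768$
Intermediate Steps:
$\frac{185}{23} - \frac{152}{48} = 185 \cdot \frac{1}{23} - \frac{19}{6} = \frac{185}{23} - \frac{19}{6} = \frac{673}{138}$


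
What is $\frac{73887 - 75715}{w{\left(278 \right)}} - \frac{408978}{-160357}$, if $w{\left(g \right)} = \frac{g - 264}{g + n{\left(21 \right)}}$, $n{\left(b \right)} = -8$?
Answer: $- \frac{39570037614}{1122499} \approx -35252.0$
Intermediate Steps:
$w{\left(g \right)} = \frac{-264 + g}{-8 + g}$ ($w{\left(g \right)} = \frac{g - 264}{g - 8} = \frac{-264 + g}{-8 + g}$)
$\frac{73887 - 75715}{w{\left(278 \right)}} - \frac{408978}{-160357} = \frac{73887 - 75715}{\frac{1}{-8 + 278} \left(-264 + 278\right)} - \frac{408978}{-160357} = - \frac{1828}{\frac{1}{270} \cdot 14} - - \frac{408978}{160357} = - \frac{1828}{\frac{1}{270} \cdot 14} + \frac{408978}{160357} = - \frac{1828}{\frac{7}{135}} + \frac{408978}{160357} = \left(-1828\right) \frac{135}{7} + \frac{408978}{160357} = - \frac{246780}{7} + \frac{408978}{160357} = - \frac{39570037614}{1122499}$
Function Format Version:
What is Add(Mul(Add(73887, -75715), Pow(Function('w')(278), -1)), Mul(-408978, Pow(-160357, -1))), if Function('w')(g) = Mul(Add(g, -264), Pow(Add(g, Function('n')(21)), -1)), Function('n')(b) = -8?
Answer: Rational(-39570037614, 1122499) ≈ -35252.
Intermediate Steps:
Function('w')(g) = Mul(Pow(Add(-8, g), -1), Add(-264, g)) (Function('w')(g) = Mul(Add(g, -264), Pow(Add(g, -8), -1)) = Mul(Add(-264, g), Pow(Add(-8, g), -1)) = Mul(Pow(Add(-8, g), -1), Add(-264, g)))
Add(Mul(Add(73887, -75715), Pow(Function('w')(278), -1)), Mul(-408978, Pow(-160357, -1))) = Add(Mul(Add(73887, -75715), Pow(Mul(Pow(Add(-8, 278), -1), Add(-264, 278)), -1)), Mul(-408978, Pow(-160357, -1))) = Add(Mul(-1828, Pow(Mul(Pow(270, -1), 14), -1)), Mul(-408978, Rational(-1, 160357))) = Add(Mul(-1828, Pow(Mul(Rational(1, 270), 14), -1)), Rational(408978, 160357)) = Add(Mul(-1828, Pow(Rational(7, 135), -1)), Rational(408978, 160357)) = Add(Mul(-1828, Rational(135, 7)), Rational(408978, 160357)) = Add(Rational(-246780, 7), Rational(408978, 160357)) = Rational(-39570037614, 1122499)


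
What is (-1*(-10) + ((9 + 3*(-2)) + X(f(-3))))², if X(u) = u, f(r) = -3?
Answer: 100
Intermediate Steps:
(-1*(-10) + ((9 + 3*(-2)) + X(f(-3))))² = (-1*(-10) + ((9 + 3*(-2)) - 3))² = (10 + ((9 - 6) - 3))² = (10 + (3 - 3))² = (10 + 0)² = 10² = 100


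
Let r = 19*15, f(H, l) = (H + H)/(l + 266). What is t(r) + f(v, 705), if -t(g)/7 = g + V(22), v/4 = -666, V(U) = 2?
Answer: -1956067/971 ≈ -2014.5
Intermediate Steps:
v = -2664 (v = 4*(-666) = -2664)
f(H, l) = 2*H/(266 + l) (f(H, l) = (2*H)/(266 + l) = 2*H/(266 + l))
r = 285
t(g) = -14 - 7*g (t(g) = -7*(g + 2) = -7*(2 + g) = -14 - 7*g)
t(r) + f(v, 705) = (-14 - 7*285) + 2*(-2664)/(266 + 705) = (-14 - 1995) + 2*(-2664)/971 = -2009 + 2*(-2664)*(1/971) = -2009 - 5328/971 = -1956067/971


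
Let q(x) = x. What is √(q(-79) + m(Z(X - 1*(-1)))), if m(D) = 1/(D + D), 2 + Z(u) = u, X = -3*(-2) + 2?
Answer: I*√15470/14 ≈ 8.8842*I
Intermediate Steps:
X = 8 (X = 6 + 2 = 8)
Z(u) = -2 + u
m(D) = 1/(2*D)
√(q(-79) + m(Z(X - 1*(-1)))) = √(-79 + 1/(2*(-2 + (8 - 1*(-1))))) = √(-79 + 1/(2*(-2 + (8 + 1)))) = √(-79 + 1/(2*(-2 + 9))) = √(-79 + (½)/7) = √(-79 + (½)*(⅐)) = √(-79 + 1/14) = √(-1105/14) = I*√15470/14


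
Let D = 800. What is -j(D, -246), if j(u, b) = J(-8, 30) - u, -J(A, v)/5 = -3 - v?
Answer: 635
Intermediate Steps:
J(A, v) = 15 + 5*v (J(A, v) = -5*(-3 - v) = 15 + 5*v)
j(u, b) = 165 - u (j(u, b) = (15 + 5*30) - u = (15 + 150) - u = 165 - u)
-j(D, -246) = -(165 - 1*800) = -(165 - 800) = -1*(-635) = 635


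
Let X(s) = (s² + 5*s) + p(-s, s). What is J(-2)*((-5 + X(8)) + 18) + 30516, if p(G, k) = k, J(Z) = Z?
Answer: 30266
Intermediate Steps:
X(s) = s² + 6*s (X(s) = (s² + 5*s) + s = s² + 6*s)
J(-2)*((-5 + X(8)) + 18) + 30516 = -2*((-5 + 8*(6 + 8)) + 18) + 30516 = -2*((-5 + 8*14) + 18) + 30516 = -2*((-5 + 112) + 18) + 30516 = -2*(107 + 18) + 30516 = -2*125 + 30516 = -250 + 30516 = 30266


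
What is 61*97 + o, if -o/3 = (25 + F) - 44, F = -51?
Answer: 6127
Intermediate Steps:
o = 210 (o = -3*((25 - 51) - 44) = -3*(-26 - 44) = -3*(-70) = 210)
61*97 + o = 61*97 + 210 = 5917 + 210 = 6127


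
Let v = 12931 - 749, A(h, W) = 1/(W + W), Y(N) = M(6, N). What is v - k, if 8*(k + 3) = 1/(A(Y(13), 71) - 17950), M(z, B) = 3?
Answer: 124233337331/10195596 ≈ 12185.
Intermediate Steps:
Y(N) = 3
A(h, W) = 1/(2*W)
v = 12182
k = -30586859/10195596 (k = -3 + 1/(8*((½)/71 - 17950)) = -3 + 1/(8*((½)*(1/71) - 17950)) = -3 + 1/(8*(1/142 - 17950)) = -3 + 1/(8*(-2548899/142)) = -3 + (⅛)*(-142/2548899) = -3 - 71/10195596 = -30586859/10195596 ≈ -3.0000)
v - k = 12182 - 1*(-30586859/10195596) = 12182 + 30586859/10195596 = 124233337331/10195596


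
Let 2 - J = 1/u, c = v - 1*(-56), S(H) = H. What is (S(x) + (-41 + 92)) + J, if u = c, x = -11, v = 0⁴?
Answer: 2351/56 ≈ 41.982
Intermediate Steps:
v = 0
c = 56 (c = 0 - 1*(-56) = 0 + 56 = 56)
u = 56
J = 111/56 (J = 2 - 1/56 = 111/56 ≈ 1.9821)
(S(x) + (-41 + 92)) + J = (-11 + (-41 + 92)) + 111/56 = (-11 + 51) + 111/56 = 40 + 111/56 = 2351/56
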